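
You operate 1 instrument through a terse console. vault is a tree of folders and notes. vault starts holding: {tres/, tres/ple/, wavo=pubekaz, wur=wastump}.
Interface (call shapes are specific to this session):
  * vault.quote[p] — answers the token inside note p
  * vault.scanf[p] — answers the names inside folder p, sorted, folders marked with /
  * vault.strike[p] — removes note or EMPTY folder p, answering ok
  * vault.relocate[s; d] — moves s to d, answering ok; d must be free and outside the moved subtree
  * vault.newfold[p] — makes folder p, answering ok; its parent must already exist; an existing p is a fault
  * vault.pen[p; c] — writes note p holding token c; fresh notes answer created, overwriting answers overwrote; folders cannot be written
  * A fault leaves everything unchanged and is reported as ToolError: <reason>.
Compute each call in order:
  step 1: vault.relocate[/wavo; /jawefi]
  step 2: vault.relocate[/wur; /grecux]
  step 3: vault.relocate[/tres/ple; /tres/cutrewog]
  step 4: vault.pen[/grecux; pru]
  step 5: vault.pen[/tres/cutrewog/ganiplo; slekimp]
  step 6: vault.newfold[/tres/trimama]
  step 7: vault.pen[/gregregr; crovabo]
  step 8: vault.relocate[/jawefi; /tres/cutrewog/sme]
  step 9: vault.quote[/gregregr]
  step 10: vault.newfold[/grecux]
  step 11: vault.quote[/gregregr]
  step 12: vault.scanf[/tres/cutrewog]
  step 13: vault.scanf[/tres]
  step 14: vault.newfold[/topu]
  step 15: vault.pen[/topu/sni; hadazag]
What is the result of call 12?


;; vault.relocate(s→/wavo, d→/jawefi) => ok
;; vault.relocate(s→/wur, d→/grecux) => ok
;; vault.relocate(s→/tres/ple, d→/tres/cutrewog) => ok
;; vault.pen(p→/grecux, c→pru) => overwrote
;; vault.pen(p→/tres/cutrewog/ganiplo, c→slekimp) => created
;; vault.newfold(p→/tres/trimama) => ok
;; vault.pen(p→/gregregr, c→crovabo) => created
;; vault.relocate(s→/jawefi, d→/tres/cutrewog/sme) => ok
;; vault.quote(p→/gregregr) => crovabo
;; vault.newfold(p→/grecux) => ToolError: exists
;; vault.quote(p→/gregregr) => crovabo
;; vault.scanf(p→/tres/cutrewog) => [ganiplo, sme]
;; vault.scanf(p→/tres) => [cutrewog/, trimama/]
;; vault.newfold(p→/topu) => ok
;; vault.pen(p→/topu/sni, c→hadazag) => created

Answer: [ganiplo, sme]


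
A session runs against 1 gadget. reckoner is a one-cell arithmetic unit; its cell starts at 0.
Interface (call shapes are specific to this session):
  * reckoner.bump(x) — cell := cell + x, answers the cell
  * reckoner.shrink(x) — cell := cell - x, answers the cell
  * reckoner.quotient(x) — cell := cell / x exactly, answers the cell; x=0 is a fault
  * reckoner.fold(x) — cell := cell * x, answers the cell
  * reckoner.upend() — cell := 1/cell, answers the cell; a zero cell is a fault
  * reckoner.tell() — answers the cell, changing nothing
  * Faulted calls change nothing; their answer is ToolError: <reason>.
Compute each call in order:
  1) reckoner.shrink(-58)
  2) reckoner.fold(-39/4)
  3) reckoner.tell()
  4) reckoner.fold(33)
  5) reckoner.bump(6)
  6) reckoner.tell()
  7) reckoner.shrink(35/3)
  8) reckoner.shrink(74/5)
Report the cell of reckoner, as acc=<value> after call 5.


Answer: acc=-37311/2

Derivation:
% shrink x=-58
[out] 58
% fold x=-39/4
[out] -1131/2
% tell
[out] -1131/2
% fold x=33
[out] -37323/2
% bump x=6
[out] -37311/2
% tell
[out] -37311/2
% shrink x=35/3
[out] -112003/6
% shrink x=74/5
[out] -560459/30


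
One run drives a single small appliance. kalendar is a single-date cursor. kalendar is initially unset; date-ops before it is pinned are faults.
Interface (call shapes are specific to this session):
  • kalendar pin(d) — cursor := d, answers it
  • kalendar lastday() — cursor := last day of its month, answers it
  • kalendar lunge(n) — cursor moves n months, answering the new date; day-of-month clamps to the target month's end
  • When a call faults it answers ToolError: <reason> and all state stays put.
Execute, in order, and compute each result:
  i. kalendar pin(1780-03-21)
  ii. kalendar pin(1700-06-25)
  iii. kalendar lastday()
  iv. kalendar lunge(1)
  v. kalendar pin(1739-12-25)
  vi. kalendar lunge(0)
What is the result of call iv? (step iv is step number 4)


Answer: 1700-07-30

Derivation:
==> kalendar pin(d=1780-03-21)
<== 1780-03-21
==> kalendar pin(d=1700-06-25)
<== 1700-06-25
==> kalendar lastday()
<== 1700-06-30
==> kalendar lunge(n=1)
<== 1700-07-30
==> kalendar pin(d=1739-12-25)
<== 1739-12-25
==> kalendar lunge(n=0)
<== 1739-12-25


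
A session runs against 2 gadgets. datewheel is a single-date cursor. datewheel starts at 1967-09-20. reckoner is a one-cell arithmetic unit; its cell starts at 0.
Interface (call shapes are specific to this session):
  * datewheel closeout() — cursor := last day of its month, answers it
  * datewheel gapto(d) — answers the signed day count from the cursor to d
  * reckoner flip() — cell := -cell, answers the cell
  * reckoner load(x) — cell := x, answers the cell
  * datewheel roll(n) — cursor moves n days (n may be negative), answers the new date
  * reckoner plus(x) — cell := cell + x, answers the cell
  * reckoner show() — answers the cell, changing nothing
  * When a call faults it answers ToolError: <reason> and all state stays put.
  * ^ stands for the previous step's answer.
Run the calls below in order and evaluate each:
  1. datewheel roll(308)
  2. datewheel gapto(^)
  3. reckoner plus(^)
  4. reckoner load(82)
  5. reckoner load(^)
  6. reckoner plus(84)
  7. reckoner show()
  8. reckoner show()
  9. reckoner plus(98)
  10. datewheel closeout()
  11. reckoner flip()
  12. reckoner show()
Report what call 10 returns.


Answer: 1968-07-31

Derivation:
% datewheel roll n: 308
:: 1968-07-24
% datewheel gapto d: ^
:: 0
% reckoner plus x: ^
:: 0
% reckoner load x: 82
:: 82
% reckoner load x: ^
:: 82
% reckoner plus x: 84
:: 166
% reckoner show
:: 166
% reckoner show
:: 166
% reckoner plus x: 98
:: 264
% datewheel closeout
:: 1968-07-31
% reckoner flip
:: -264
% reckoner show
:: -264


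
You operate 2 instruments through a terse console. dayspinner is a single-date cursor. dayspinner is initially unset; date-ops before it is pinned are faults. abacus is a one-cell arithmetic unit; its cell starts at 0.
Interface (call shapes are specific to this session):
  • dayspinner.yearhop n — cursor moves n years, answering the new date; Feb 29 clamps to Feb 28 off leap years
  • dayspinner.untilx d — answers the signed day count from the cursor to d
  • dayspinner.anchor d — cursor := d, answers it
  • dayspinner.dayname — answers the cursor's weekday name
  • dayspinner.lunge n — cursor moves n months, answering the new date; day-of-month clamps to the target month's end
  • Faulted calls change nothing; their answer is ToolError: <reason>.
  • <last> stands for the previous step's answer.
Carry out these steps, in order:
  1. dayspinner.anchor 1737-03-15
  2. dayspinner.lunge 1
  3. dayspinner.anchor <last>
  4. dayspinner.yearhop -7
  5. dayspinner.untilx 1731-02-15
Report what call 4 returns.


Answer: 1730-04-15

Derivation:
>>> dayspinner.anchor d→1737-03-15
  1737-03-15
>>> dayspinner.lunge n→1
  1737-04-15
>>> dayspinner.anchor d→<last>
  1737-04-15
>>> dayspinner.yearhop n→-7
  1730-04-15
>>> dayspinner.untilx d→1731-02-15
  306


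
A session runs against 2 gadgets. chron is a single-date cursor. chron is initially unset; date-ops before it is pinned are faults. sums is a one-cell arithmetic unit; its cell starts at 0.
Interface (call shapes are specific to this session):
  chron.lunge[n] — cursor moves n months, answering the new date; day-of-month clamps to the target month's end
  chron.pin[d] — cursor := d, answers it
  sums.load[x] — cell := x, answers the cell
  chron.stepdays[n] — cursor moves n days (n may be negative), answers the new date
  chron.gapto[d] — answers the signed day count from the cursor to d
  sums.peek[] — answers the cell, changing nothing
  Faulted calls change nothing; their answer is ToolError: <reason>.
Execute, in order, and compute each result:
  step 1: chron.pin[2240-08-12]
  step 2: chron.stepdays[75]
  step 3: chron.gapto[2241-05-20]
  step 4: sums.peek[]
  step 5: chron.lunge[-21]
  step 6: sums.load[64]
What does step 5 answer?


Do: chron.pin[d→2240-08-12]
See: 2240-08-12
Do: chron.stepdays[n→75]
See: 2240-10-26
Do: chron.gapto[d→2241-05-20]
See: 206
Do: sums.peek[]
See: 0
Do: chron.lunge[n→-21]
See: 2239-01-26
Do: sums.load[x→64]
See: 64

Answer: 2239-01-26


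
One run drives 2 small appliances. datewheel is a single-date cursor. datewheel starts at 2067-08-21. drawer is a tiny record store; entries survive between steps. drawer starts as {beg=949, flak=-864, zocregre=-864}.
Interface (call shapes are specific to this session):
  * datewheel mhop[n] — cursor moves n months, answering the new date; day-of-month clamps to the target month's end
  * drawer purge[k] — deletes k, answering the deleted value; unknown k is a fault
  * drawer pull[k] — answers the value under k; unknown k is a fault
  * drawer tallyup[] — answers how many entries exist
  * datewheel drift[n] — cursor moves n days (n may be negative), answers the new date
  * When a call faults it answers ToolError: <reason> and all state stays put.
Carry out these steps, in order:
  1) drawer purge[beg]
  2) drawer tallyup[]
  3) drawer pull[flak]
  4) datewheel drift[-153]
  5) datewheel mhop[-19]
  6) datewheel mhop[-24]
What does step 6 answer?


·→ drawer purge(k: beg)
·← 949
·→ drawer tallyup()
·← 2
·→ drawer pull(k: flak)
·← -864
·→ datewheel drift(n: -153)
·← 2067-03-21
·→ datewheel mhop(n: -19)
·← 2065-08-21
·→ datewheel mhop(n: -24)
·← 2063-08-21

Answer: 2063-08-21


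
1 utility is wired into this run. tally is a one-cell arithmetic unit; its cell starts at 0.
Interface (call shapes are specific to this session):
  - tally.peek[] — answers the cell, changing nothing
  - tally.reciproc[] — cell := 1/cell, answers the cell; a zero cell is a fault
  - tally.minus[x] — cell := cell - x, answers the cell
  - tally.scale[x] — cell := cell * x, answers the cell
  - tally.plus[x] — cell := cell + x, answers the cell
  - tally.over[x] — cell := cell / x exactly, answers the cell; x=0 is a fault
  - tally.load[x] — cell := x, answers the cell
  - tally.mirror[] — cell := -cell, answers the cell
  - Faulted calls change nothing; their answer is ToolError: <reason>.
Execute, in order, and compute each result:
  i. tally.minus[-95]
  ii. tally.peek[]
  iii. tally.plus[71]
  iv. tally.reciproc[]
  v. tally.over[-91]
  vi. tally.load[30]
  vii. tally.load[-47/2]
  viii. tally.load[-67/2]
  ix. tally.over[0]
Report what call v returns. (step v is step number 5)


Answer: -1/15106

Derivation:
$ tally.minus -95
:: 95
$ tally.peek
:: 95
$ tally.plus 71
:: 166
$ tally.reciproc
:: 1/166
$ tally.over -91
:: -1/15106
$ tally.load 30
:: 30
$ tally.load -47/2
:: -47/2
$ tally.load -67/2
:: -67/2
$ tally.over 0
:: ToolError: division by zero


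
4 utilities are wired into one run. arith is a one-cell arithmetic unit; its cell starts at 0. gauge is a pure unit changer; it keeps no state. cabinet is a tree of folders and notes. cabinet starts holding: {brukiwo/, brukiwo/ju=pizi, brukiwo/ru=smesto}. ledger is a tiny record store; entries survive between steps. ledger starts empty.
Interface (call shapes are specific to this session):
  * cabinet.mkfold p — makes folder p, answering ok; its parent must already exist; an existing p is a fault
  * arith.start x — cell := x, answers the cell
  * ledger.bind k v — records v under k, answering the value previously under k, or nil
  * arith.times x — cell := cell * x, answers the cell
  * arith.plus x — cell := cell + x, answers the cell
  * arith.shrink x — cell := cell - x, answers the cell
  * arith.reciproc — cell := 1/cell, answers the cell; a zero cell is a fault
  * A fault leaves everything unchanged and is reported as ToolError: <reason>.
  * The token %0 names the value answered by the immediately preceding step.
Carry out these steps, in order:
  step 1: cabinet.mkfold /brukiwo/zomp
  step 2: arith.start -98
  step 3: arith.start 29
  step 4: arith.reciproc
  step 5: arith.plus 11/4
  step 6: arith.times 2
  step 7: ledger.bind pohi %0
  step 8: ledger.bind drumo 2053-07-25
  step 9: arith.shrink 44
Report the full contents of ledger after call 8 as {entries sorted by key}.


Answer: {drumo=2053-07-25, pohi=323/58}

Derivation:
·→ mkfold(p: /brukiwo/zomp)
·← ok
·→ start(x: -98)
·← -98
·→ start(x: 29)
·← 29
·→ reciproc()
·← 1/29
·→ plus(x: 11/4)
·← 323/116
·→ times(x: 2)
·← 323/58
·→ bind(k: pohi, v: %0)
·← nil
·→ bind(k: drumo, v: 2053-07-25)
·← nil
·→ shrink(x: 44)
·← -2229/58


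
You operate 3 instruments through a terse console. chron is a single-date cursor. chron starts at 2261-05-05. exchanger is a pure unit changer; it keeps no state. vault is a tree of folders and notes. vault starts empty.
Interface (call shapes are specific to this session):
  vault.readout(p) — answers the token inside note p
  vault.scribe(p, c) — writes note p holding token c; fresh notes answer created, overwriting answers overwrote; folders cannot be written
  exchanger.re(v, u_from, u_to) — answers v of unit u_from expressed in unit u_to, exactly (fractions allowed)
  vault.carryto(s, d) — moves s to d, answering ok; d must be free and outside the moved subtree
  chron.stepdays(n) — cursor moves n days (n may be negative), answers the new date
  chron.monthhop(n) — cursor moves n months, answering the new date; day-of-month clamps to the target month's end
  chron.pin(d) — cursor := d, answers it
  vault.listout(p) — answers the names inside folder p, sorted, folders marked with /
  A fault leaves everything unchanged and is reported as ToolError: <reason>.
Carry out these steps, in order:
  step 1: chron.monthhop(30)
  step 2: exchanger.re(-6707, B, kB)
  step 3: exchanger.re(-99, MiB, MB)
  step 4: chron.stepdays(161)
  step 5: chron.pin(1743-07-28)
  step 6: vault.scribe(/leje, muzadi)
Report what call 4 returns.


> chron.monthhop n=30
[out] 2263-11-05
> exchanger.re v=-6707 u_from=B u_to=kB
[out] -6707/1000
> exchanger.re v=-99 u_from=MiB u_to=MB
[out] -1622016/15625
> chron.stepdays n=161
[out] 2264-04-14
> chron.pin d=1743-07-28
[out] 1743-07-28
> vault.scribe p=/leje c=muzadi
[out] created

Answer: 2264-04-14


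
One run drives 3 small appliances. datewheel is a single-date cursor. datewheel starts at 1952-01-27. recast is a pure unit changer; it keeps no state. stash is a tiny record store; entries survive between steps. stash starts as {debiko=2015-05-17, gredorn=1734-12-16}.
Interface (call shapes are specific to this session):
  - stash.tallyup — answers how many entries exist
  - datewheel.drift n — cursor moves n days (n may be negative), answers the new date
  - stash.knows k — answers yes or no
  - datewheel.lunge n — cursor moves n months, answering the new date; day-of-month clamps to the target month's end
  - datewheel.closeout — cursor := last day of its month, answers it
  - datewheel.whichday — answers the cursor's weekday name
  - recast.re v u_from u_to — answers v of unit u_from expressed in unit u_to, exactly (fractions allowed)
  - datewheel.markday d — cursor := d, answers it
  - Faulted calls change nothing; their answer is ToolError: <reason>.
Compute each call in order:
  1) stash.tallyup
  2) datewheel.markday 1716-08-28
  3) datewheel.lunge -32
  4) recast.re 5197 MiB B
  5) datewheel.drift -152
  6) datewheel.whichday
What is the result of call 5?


Step: tallyup[]
Result: 2
Step: markday[d→1716-08-28]
Result: 1716-08-28
Step: lunge[n→-32]
Result: 1713-12-28
Step: re[v→5197; u_from→MiB; u_to→B]
Result: 5449449472
Step: drift[n→-152]
Result: 1713-07-29
Step: whichday[]
Result: Saturday

Answer: 1713-07-29


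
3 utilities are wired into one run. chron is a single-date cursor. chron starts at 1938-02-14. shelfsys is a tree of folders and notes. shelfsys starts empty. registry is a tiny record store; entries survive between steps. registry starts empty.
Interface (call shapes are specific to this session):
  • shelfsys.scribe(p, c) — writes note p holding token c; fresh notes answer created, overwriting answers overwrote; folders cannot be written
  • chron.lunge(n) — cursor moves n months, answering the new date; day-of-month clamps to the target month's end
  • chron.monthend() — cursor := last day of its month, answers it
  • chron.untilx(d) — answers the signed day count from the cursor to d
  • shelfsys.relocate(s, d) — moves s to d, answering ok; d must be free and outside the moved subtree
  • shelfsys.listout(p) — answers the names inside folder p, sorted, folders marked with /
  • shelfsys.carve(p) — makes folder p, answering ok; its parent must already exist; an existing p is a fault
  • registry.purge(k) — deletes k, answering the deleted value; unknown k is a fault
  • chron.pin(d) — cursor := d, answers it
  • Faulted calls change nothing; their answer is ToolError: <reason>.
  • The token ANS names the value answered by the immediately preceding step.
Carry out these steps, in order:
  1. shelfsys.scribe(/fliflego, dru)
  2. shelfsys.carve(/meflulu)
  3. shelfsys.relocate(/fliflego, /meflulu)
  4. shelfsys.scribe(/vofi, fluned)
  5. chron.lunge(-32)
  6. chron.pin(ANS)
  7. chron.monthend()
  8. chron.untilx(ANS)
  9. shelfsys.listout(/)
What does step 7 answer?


>>> shelfsys.scribe /fliflego dru
[out] created
>>> shelfsys.carve /meflulu
[out] ok
>>> shelfsys.relocate /fliflego /meflulu
[out] ToolError: exists
>>> shelfsys.scribe /vofi fluned
[out] created
>>> chron.lunge -32
[out] 1935-06-14
>>> chron.pin ANS
[out] 1935-06-14
>>> chron.monthend
[out] 1935-06-30
>>> chron.untilx ANS
[out] 0
>>> shelfsys.listout /
[out] [fliflego, meflulu/, vofi]

Answer: 1935-06-30


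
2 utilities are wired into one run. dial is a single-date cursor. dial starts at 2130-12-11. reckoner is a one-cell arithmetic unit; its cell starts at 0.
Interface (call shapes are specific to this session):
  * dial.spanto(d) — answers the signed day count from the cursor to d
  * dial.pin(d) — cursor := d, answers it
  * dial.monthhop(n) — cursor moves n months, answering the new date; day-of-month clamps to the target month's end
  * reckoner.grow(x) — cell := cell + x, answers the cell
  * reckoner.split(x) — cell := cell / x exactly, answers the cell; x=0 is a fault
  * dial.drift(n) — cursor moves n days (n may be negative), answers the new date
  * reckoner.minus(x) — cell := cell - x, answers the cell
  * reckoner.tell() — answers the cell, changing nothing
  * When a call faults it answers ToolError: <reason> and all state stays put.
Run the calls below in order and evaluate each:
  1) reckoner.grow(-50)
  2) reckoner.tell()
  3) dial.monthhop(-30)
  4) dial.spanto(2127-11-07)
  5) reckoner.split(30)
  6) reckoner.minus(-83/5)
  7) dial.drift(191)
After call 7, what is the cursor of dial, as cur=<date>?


I try grow(x: -50), yielding -50.
Next I call tell, and observe -50.
Using monthhop(n: -30), and see 2128-06-11.
I run spanto(d: 2127-11-07), giving -217.
I run split(x: 30), and observe -5/3.
I invoke minus(x: -83/5), — result: 224/15.
Calling drift(n: 191), yielding 2128-12-19.

Answer: cur=2128-12-19


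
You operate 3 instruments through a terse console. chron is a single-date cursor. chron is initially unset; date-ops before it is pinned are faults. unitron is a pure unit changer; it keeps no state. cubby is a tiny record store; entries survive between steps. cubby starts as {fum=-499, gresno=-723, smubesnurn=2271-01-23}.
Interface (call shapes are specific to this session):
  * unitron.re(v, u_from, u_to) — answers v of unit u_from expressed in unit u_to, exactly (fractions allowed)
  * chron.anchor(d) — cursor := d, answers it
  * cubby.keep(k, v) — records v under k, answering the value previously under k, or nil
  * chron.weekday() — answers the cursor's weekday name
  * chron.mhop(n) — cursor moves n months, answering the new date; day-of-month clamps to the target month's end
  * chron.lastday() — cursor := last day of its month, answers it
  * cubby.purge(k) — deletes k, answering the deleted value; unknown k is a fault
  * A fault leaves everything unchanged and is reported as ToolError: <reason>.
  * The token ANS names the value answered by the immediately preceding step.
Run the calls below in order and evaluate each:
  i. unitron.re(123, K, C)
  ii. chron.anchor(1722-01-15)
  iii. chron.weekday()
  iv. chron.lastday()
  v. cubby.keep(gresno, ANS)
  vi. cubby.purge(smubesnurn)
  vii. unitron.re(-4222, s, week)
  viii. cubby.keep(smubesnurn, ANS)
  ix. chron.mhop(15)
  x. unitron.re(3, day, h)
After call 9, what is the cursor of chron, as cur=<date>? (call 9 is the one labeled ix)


Answer: cur=1723-04-30

Derivation:
I invoke re using v→123, u_from→K, u_to→C, yielding -3003/20.
I use anchor using d→1722-01-15, which returns 1722-01-15.
Then weekday, and see Thursday.
Now I run lastday(), giving 1722-01-31.
I try keep using k→gresno, v→ANS, → -723.
Using purge using k→smubesnurn, and observe 2271-01-23.
I try re using v→-4222, u_from→s, u_to→week, → -2111/302400.
I invoke keep using k→smubesnurn, v→ANS, giving nil.
Calling mhop using n→15, and observe 1723-04-30.
I invoke re using v→3, u_from→day, u_to→h, yielding 72.


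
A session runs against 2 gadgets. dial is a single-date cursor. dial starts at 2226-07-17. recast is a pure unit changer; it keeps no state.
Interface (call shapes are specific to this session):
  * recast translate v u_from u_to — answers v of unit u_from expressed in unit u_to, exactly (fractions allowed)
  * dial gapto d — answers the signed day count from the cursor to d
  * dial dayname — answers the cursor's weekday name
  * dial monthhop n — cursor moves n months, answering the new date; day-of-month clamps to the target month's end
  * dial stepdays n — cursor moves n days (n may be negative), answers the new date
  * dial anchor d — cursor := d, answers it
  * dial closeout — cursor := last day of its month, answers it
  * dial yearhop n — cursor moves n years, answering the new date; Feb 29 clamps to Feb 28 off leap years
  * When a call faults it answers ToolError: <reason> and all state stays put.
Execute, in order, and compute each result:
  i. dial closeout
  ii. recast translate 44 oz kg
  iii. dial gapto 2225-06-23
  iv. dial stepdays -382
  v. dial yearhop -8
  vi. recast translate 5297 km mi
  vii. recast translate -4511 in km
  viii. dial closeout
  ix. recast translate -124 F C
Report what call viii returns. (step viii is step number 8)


Answer: 2217-07-31

Derivation:
# 1. dial closeout() == 2226-07-31
# 2. recast translate(v→44, u_from→oz, u_to→kg) == 498951607/400000000
# 3. dial gapto(d→2225-06-23) == -403
# 4. dial stepdays(n→-382) == 2225-07-14
# 5. dial yearhop(n→-8) == 2217-07-14
# 6. recast translate(v→5297, u_from→km, u_to→mi) == 82765625/25146
# 7. recast translate(v→-4511, u_from→in, u_to→km) == -572897/5000000
# 8. dial closeout() == 2217-07-31
# 9. recast translate(v→-124, u_from→F, u_to→C) == -260/3


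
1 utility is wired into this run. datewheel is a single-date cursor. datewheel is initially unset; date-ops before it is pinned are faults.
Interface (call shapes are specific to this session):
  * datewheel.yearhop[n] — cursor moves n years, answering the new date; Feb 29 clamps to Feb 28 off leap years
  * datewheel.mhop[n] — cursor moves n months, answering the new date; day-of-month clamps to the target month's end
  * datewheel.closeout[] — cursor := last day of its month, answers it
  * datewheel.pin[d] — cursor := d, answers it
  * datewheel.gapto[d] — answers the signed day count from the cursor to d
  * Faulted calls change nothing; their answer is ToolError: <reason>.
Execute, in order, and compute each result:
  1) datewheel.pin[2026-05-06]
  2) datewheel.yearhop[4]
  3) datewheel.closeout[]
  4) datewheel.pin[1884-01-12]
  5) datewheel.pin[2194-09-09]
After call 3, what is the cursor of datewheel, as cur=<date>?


Answer: cur=2030-05-31

Derivation:
Act: datewheel.pin[2026-05-06]
Obs: 2026-05-06
Act: datewheel.yearhop[4]
Obs: 2030-05-06
Act: datewheel.closeout[]
Obs: 2030-05-31
Act: datewheel.pin[1884-01-12]
Obs: 1884-01-12
Act: datewheel.pin[2194-09-09]
Obs: 2194-09-09


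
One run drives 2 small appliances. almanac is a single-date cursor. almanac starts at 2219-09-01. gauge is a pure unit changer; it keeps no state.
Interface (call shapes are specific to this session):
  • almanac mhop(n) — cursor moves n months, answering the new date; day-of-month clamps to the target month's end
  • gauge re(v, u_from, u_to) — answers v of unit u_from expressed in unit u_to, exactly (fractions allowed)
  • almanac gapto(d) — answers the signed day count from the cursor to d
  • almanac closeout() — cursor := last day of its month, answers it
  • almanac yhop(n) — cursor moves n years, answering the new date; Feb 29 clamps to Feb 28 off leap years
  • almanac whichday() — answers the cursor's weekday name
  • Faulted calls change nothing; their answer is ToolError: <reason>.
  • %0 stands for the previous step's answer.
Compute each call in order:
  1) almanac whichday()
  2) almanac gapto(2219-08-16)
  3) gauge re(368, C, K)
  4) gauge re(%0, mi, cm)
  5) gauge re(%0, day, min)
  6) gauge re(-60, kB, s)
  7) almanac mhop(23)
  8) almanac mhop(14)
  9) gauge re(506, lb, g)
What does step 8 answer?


Answer: 2222-10-01

Derivation:
~$ almanac whichday
  Wednesday
~$ almanac gapto d: 2219-08-16
  -16
~$ gauge re v: 368 u_from: C u_to: K
  12823/20
~$ gauge re v: %0 u_from: mi u_to: cm
  2579577264/25
~$ gauge re v: %0 u_from: day u_to: min
  742918252032/5
~$ gauge re v: -60 u_from: kB u_to: s
  ToolError: incompatible units
~$ almanac mhop n: 23
  2221-08-01
~$ almanac mhop n: 14
  2222-10-01
~$ gauge re v: 506 u_from: lb u_to: g
  11475886961/50000


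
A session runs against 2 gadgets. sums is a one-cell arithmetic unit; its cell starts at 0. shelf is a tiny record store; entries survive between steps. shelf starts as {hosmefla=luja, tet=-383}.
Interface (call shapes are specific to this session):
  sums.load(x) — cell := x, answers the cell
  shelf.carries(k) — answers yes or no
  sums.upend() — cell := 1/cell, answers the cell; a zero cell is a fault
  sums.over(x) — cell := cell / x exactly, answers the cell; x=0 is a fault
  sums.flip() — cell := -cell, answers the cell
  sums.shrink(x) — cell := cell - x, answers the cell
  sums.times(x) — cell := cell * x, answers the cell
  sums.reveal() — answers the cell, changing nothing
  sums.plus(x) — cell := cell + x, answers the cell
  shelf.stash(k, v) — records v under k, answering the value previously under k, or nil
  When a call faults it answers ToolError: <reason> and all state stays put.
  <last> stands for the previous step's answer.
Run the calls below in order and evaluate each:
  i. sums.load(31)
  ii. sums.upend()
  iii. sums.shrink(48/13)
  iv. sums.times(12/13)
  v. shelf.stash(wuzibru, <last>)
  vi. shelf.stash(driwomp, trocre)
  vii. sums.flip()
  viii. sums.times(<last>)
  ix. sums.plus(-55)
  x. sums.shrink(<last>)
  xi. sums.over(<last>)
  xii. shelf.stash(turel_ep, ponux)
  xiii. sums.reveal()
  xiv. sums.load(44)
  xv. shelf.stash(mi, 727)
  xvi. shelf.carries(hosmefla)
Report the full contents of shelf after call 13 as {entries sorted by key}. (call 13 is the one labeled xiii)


Answer: {driwomp=trocre, hosmefla=luja, tet=-383, turel_ep=ponux, wuzibru=-17700/5239}

Derivation:
// sums.load(31) => 31
// sums.upend() => 1/31
// sums.shrink(48/13) => -1475/403
// sums.times(12/13) => -17700/5239
// shelf.stash(wuzibru, <last>) => nil
// shelf.stash(driwomp, trocre) => nil
// sums.flip() => 17700/5239
// sums.times(<last>) => 313290000/27447121
// sums.plus(-55) => -1196301655/27447121
// sums.shrink(<last>) => 0
// sums.over(<last>) => ToolError: division by zero
// shelf.stash(turel_ep, ponux) => nil
// sums.reveal() => 0
// sums.load(44) => 44
// shelf.stash(mi, 727) => nil
// shelf.carries(hosmefla) => yes


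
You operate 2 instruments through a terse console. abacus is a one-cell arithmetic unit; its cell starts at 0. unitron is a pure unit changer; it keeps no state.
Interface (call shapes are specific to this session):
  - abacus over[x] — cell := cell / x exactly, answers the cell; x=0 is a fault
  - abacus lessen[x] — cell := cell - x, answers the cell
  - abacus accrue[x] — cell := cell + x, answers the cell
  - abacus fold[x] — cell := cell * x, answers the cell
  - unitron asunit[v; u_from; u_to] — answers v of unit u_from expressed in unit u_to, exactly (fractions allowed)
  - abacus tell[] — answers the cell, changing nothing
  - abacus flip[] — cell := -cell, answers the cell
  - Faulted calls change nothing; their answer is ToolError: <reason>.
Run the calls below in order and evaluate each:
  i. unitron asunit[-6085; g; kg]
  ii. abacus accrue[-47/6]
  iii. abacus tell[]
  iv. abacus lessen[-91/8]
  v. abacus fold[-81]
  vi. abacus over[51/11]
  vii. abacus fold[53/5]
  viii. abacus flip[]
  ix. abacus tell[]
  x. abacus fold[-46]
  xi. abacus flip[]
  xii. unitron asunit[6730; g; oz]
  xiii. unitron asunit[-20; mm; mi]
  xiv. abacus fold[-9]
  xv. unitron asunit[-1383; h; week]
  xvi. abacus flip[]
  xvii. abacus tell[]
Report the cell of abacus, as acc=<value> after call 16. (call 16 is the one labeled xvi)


I try unitron asunit with v='-6085', u_from='g', u_to='kg', which returns -1217/200.
Calling abacus accrue with x='-47/6', and see -47/6.
I try abacus tell(), yielding -47/6.
Calling abacus lessen with x='-91/8', — result: 85/24.
I use abacus fold with x='-81', which returns -2295/8.
I use abacus over with x='51/11': -495/8.
I try abacus fold with x='53/5': -5247/8.
Next I call abacus flip(), → 5247/8.
I call abacus tell(), giving 5247/8.
I run abacus fold with x='-46', → -120681/4.
Invoking abacus flip, → 120681/4.
I try unitron asunit with v='6730', u_from='g', u_to='oz', yielding 10768000000/45359237.
I try unitron asunit with v='-20', u_from='mm', u_to='mi', and see -5/402336.
I run abacus fold with x='-9', → -1086129/4.
Now I run unitron asunit with v='-1383', u_from='h', u_to='week', yielding -461/56.
I run abacus flip(), which returns 1086129/4.
I use abacus tell, yielding 1086129/4.

Answer: acc=1086129/4


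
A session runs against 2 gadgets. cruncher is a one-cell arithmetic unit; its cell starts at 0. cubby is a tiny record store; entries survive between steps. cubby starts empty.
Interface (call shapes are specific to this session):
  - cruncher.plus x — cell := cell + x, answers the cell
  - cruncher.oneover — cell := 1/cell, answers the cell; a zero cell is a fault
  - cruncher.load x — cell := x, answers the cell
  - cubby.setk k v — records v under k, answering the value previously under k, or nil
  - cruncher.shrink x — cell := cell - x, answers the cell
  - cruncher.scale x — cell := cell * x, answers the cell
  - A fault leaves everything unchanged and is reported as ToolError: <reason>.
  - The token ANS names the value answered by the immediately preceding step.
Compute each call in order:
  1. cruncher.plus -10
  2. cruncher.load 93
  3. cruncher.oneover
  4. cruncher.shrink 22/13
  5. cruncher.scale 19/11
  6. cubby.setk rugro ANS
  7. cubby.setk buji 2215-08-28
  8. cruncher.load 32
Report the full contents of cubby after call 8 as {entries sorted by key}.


> cruncher.plus x=-10
[out] -10
> cruncher.load x=93
[out] 93
> cruncher.oneover
[out] 1/93
> cruncher.shrink x=22/13
[out] -2033/1209
> cruncher.scale x=19/11
[out] -38627/13299
> cubby.setk k=rugro v=ANS
[out] nil
> cubby.setk k=buji v=2215-08-28
[out] nil
> cruncher.load x=32
[out] 32

Answer: {buji=2215-08-28, rugro=-38627/13299}


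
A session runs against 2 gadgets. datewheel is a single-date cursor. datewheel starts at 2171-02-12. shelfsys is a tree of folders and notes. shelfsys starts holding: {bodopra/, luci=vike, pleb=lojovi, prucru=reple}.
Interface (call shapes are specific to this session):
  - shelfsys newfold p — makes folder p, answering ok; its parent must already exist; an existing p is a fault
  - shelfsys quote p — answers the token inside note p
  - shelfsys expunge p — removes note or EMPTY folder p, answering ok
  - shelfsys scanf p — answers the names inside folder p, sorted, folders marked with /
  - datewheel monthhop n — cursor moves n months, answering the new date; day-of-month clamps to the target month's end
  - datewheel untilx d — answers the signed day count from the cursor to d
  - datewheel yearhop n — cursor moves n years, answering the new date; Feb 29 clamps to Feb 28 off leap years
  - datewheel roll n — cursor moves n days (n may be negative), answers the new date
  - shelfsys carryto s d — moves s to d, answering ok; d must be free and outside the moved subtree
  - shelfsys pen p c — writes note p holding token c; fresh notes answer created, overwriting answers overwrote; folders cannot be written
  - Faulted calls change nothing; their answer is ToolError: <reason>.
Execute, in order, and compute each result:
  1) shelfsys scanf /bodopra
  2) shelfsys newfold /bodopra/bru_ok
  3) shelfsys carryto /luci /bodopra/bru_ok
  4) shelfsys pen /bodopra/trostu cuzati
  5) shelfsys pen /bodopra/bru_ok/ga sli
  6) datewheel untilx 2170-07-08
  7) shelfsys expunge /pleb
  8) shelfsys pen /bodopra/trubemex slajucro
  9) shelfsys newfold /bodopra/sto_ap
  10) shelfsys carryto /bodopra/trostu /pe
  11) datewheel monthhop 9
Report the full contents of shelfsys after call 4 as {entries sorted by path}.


% shelfsys scanf p→/bodopra
:: []
% shelfsys newfold p→/bodopra/bru_ok
:: ok
% shelfsys carryto s→/luci d→/bodopra/bru_ok
:: ToolError: exists
% shelfsys pen p→/bodopra/trostu c→cuzati
:: created
% shelfsys pen p→/bodopra/bru_ok/ga c→sli
:: created
% datewheel untilx d→2170-07-08
:: -219
% shelfsys expunge p→/pleb
:: ok
% shelfsys pen p→/bodopra/trubemex c→slajucro
:: created
% shelfsys newfold p→/bodopra/sto_ap
:: ok
% shelfsys carryto s→/bodopra/trostu d→/pe
:: ok
% datewheel monthhop n→9
:: 2171-11-12

Answer: {bodopra/, bodopra/bru_ok/, bodopra/trostu=cuzati, luci=vike, pleb=lojovi, prucru=reple}


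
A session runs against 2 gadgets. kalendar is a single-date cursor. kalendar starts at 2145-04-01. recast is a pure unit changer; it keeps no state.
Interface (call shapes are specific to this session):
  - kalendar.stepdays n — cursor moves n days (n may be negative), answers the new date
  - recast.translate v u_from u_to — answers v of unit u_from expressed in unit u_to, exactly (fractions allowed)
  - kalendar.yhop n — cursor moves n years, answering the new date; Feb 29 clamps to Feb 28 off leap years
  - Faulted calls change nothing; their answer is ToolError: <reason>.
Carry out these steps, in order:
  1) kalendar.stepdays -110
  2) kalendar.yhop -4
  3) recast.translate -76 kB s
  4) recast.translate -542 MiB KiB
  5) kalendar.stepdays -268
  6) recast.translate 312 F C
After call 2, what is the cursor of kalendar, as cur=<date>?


% stepdays(n: -110) => 2144-12-12
% yhop(n: -4) => 2140-12-12
% translate(v: -76, u_from: kB, u_to: s) => ToolError: incompatible units
% translate(v: -542, u_from: MiB, u_to: KiB) => -555008
% stepdays(n: -268) => 2140-03-19
% translate(v: 312, u_from: F, u_to: C) => 1400/9

Answer: cur=2140-12-12


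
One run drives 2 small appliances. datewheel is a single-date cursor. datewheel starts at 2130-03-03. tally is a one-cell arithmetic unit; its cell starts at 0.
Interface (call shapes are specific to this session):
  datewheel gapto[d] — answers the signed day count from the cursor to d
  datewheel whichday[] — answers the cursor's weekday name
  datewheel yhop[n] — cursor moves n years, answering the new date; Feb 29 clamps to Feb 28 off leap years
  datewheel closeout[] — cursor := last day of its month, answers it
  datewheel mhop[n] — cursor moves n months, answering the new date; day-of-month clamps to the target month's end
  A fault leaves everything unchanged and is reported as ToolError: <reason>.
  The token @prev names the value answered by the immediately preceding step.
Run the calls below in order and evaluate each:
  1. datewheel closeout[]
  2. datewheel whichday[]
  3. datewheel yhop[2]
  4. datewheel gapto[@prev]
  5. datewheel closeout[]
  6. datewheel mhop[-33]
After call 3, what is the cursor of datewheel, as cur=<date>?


Answer: cur=2132-03-31

Derivation:
Next I call datewheel closeout, yielding 2130-03-31.
Then datewheel whichday, and see Friday.
I invoke datewheel yhop passing 2, → 2132-03-31.
Using datewheel gapto passing @prev: 0.
I run datewheel closeout(), giving 2132-03-31.
I use datewheel mhop passing -33, yielding 2129-06-30.


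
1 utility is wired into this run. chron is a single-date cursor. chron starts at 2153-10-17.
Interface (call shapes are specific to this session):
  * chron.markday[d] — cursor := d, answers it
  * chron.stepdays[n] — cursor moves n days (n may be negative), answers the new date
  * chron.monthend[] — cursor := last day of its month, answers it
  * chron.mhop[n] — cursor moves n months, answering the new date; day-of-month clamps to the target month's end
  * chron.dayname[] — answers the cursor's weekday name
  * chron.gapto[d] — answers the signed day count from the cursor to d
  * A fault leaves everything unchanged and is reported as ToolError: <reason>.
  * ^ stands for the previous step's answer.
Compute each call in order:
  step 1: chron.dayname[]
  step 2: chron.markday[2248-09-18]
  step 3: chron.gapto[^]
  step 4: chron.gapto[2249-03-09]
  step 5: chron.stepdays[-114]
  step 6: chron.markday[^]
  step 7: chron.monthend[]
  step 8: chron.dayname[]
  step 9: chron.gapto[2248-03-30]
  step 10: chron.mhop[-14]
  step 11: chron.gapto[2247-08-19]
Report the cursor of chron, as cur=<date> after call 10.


Using dayname, yielding Wednesday.
Calling markday passing d='2248-09-18': 2248-09-18.
Then gapto passing d='^': 0.
I use gapto passing d='2249-03-09': 172.
Now I run stepdays passing n='-114': 2248-05-27.
I invoke markday passing d='^', which returns 2248-05-27.
Next I call monthend(), and get 2248-05-31.
I invoke dayname, and get Wednesday.
Invoking gapto passing d='2248-03-30', — result: -62.
I try mhop passing n='-14', giving 2247-03-31.
I try gapto passing d='2247-08-19', — result: 141.

Answer: cur=2247-03-31


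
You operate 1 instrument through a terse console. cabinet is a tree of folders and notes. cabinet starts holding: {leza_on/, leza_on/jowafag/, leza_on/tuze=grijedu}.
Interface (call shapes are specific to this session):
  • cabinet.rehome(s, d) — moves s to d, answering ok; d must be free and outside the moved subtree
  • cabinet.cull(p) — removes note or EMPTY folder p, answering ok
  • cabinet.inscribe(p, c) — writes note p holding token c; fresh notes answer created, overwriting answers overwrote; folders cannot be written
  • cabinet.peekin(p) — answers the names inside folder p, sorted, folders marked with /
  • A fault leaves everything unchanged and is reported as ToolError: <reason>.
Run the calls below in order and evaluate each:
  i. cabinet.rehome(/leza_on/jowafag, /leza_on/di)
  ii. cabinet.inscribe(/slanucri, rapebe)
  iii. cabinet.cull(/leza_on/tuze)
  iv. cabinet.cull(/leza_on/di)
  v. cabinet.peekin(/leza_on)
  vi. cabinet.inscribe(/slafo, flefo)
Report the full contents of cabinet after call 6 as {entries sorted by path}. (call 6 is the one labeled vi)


-> cabinet.rehome(s: /leza_on/jowafag, d: /leza_on/di)
<- ok
-> cabinet.inscribe(p: /slanucri, c: rapebe)
<- created
-> cabinet.cull(p: /leza_on/tuze)
<- ok
-> cabinet.cull(p: /leza_on/di)
<- ok
-> cabinet.peekin(p: /leza_on)
<- []
-> cabinet.inscribe(p: /slafo, c: flefo)
<- created

Answer: {leza_on/, slafo=flefo, slanucri=rapebe}


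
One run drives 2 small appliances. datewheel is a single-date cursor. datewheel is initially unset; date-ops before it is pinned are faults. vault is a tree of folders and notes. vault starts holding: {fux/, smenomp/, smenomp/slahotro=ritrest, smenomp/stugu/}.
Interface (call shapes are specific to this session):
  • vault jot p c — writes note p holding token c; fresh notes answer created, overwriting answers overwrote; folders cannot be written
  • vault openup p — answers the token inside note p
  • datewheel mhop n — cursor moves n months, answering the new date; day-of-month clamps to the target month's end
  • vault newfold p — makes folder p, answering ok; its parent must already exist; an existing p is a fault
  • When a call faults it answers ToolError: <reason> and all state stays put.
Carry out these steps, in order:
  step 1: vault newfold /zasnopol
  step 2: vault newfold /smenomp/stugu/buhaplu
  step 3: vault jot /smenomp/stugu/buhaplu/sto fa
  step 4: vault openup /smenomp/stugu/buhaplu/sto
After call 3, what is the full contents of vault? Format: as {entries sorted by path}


Answer: {fux/, smenomp/, smenomp/slahotro=ritrest, smenomp/stugu/, smenomp/stugu/buhaplu/, smenomp/stugu/buhaplu/sto=fa, zasnopol/}

Derivation:
>>> vault newfold p→/zasnopol
  ok
>>> vault newfold p→/smenomp/stugu/buhaplu
  ok
>>> vault jot p→/smenomp/stugu/buhaplu/sto c→fa
  created
>>> vault openup p→/smenomp/stugu/buhaplu/sto
  fa
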